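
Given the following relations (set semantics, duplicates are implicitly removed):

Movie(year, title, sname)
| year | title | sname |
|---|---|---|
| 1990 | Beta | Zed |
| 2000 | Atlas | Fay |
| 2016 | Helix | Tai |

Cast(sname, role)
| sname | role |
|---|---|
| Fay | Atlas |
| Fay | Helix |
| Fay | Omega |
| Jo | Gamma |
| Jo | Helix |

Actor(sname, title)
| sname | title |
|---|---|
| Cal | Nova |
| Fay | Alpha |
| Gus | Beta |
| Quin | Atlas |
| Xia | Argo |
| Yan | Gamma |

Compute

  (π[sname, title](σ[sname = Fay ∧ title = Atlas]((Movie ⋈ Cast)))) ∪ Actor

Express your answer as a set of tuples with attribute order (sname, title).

Joining Movie and Cast on sname yields {(2000, Atlas, Fay, Atlas), (2000, Atlas, Fay, Helix), (2000, Atlas, Fay, Omega)}.
Selection sname = Fay ∧ title = Atlas: {(2000, Atlas, Fay, Atlas), (2000, Atlas, Fay, Helix), (2000, Atlas, Fay, Omega)}
Keep only column(s) sname, title (2 duplicate(s) eliminated): {(Fay, Atlas)}
Union: {(Fay, Atlas)} with {(Cal, Nova), (Fay, Alpha), (Gus, Beta), (Quin, Atlas), (Xia, Argo), (Yan, Gamma)} → {(Cal, Nova), (Fay, Alpha), (Fay, Atlas), (Gus, Beta), (Quin, Atlas), (Xia, Argo), (Yan, Gamma)}

{(Cal, Nova), (Fay, Alpha), (Fay, Atlas), (Gus, Beta), (Quin, Atlas), (Xia, Argo), (Yan, Gamma)}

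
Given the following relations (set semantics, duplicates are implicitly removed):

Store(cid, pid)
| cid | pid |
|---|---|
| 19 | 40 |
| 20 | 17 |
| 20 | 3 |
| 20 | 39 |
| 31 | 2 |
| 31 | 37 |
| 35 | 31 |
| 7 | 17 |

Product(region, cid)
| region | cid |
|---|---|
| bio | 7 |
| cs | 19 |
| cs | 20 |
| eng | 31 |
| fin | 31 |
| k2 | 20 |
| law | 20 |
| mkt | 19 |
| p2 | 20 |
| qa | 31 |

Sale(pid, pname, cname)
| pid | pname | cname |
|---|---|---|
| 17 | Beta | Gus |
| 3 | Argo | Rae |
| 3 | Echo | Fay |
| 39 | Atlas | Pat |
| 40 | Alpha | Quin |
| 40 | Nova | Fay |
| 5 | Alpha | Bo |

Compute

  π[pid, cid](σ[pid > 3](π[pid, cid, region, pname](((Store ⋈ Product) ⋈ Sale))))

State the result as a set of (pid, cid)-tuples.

Natural join on cid: {(19, 40, cs), (19, 40, mkt), (20, 17, cs), (20, 17, k2), (20, 17, law), (20, 17, p2), (20, 3, cs), (20, 3, k2), (20, 3, law), (20, 3, p2), (20, 39, cs), (20, 39, k2), (20, 39, law), (20, 39, p2), (31, 2, eng), (31, 2, fin), (31, 2, qa), (31, 37, eng), (31, 37, fin), (31, 37, qa), (7, 17, bio)}
Natural join on pid: {(19, 40, cs, Alpha, Quin), (19, 40, cs, Nova, Fay), (19, 40, mkt, Alpha, Quin), (19, 40, mkt, Nova, Fay), (20, 17, cs, Beta, Gus), (20, 17, k2, Beta, Gus), (20, 17, law, Beta, Gus), (20, 17, p2, Beta, Gus), (20, 3, cs, Argo, Rae), (20, 3, cs, Echo, Fay), (20, 3, k2, Argo, Rae), (20, 3, k2, Echo, Fay), (20, 3, law, Argo, Rae), (20, 3, law, Echo, Fay), (20, 3, p2, Argo, Rae), (20, 3, p2, Echo, Fay), (20, 39, cs, Atlas, Pat), (20, 39, k2, Atlas, Pat), (20, 39, law, Atlas, Pat), (20, 39, p2, Atlas, Pat), (7, 17, bio, Beta, Gus)}
π[pid, cid, region, pname]: project onto (pid, cid, region, pname) → {(17, 20, cs, Beta), (17, 20, k2, Beta), (17, 20, law, Beta), (17, 20, p2, Beta), (17, 7, bio, Beta), (3, 20, cs, Argo), (3, 20, cs, Echo), (3, 20, k2, Argo), (3, 20, k2, Echo), (3, 20, law, Argo), (3, 20, law, Echo), (3, 20, p2, Argo), (3, 20, p2, Echo), (39, 20, cs, Atlas), (39, 20, k2, Atlas), (39, 20, law, Atlas), (39, 20, p2, Atlas), (40, 19, cs, Alpha), (40, 19, cs, Nova), (40, 19, mkt, Alpha), (40, 19, mkt, Nova)}
Filtering on pid > 3 leaves {(17, 20, cs, Beta), (17, 20, k2, Beta), (17, 20, law, Beta), (17, 20, p2, Beta), (17, 7, bio, Beta), (39, 20, cs, Atlas), (39, 20, k2, Atlas), (39, 20, law, Atlas), (39, 20, p2, Atlas), (40, 19, cs, Alpha), (40, 19, cs, Nova), (40, 19, mkt, Alpha), (40, 19, mkt, Nova)}.
π[pid, cid]: project onto (pid, cid) (9 duplicate(s) eliminated) → {(17, 20), (17, 7), (39, 20), (40, 19)}

{(17, 20), (17, 7), (39, 20), (40, 19)}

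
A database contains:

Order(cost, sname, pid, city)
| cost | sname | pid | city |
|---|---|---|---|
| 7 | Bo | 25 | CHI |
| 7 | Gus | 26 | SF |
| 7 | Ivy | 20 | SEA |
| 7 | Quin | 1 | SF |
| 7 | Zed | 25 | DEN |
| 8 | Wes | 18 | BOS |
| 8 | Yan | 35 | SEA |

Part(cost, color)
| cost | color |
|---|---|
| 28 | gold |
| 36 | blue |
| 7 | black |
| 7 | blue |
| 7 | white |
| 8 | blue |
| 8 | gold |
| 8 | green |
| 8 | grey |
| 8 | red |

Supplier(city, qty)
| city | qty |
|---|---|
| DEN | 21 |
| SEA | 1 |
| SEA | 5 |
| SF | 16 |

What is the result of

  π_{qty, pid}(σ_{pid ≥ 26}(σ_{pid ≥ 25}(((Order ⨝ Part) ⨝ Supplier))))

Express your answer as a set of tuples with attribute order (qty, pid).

{(1, 35), (16, 26), (5, 35)}

Natural join on cost: {(7, Bo, 25, CHI, black), (7, Bo, 25, CHI, blue), (7, Bo, 25, CHI, white), (7, Gus, 26, SF, black), (7, Gus, 26, SF, blue), (7, Gus, 26, SF, white), (7, Ivy, 20, SEA, black), (7, Ivy, 20, SEA, blue), (7, Ivy, 20, SEA, white), (7, Quin, 1, SF, black), (7, Quin, 1, SF, blue), (7, Quin, 1, SF, white), (7, Zed, 25, DEN, black), (7, Zed, 25, DEN, blue), (7, Zed, 25, DEN, white), (8, Wes, 18, BOS, blue), (8, Wes, 18, BOS, gold), (8, Wes, 18, BOS, green), (8, Wes, 18, BOS, grey), (8, Wes, 18, BOS, red), (8, Yan, 35, SEA, blue), (8, Yan, 35, SEA, gold), (8, Yan, 35, SEA, green), (8, Yan, 35, SEA, grey), (8, Yan, 35, SEA, red)}
Natural join on city: {(7, Gus, 26, SF, black, 16), (7, Gus, 26, SF, blue, 16), (7, Gus, 26, SF, white, 16), (7, Ivy, 20, SEA, black, 1), (7, Ivy, 20, SEA, black, 5), (7, Ivy, 20, SEA, blue, 1), (7, Ivy, 20, SEA, blue, 5), (7, Ivy, 20, SEA, white, 1), (7, Ivy, 20, SEA, white, 5), (7, Quin, 1, SF, black, 16), (7, Quin, 1, SF, blue, 16), (7, Quin, 1, SF, white, 16), (7, Zed, 25, DEN, black, 21), (7, Zed, 25, DEN, blue, 21), (7, Zed, 25, DEN, white, 21), (8, Yan, 35, SEA, blue, 1), (8, Yan, 35, SEA, blue, 5), (8, Yan, 35, SEA, gold, 1), (8, Yan, 35, SEA, gold, 5), (8, Yan, 35, SEA, green, 1), (8, Yan, 35, SEA, green, 5), (8, Yan, 35, SEA, grey, 1), (8, Yan, 35, SEA, grey, 5), (8, Yan, 35, SEA, red, 1), (8, Yan, 35, SEA, red, 5)}
Apply σ_{pid ≥ 25}; surviving tuples: {(7, Gus, 26, SF, black, 16), (7, Gus, 26, SF, blue, 16), (7, Gus, 26, SF, white, 16), (7, Zed, 25, DEN, black, 21), (7, Zed, 25, DEN, blue, 21), (7, Zed, 25, DEN, white, 21), (8, Yan, 35, SEA, blue, 1), (8, Yan, 35, SEA, blue, 5), (8, Yan, 35, SEA, gold, 1), (8, Yan, 35, SEA, gold, 5), (8, Yan, 35, SEA, green, 1), (8, Yan, 35, SEA, green, 5), (8, Yan, 35, SEA, grey, 1), (8, Yan, 35, SEA, grey, 5), (8, Yan, 35, SEA, red, 1), (8, Yan, 35, SEA, red, 5)}
Apply σ_{pid ≥ 26}; surviving tuples: {(7, Gus, 26, SF, black, 16), (7, Gus, 26, SF, blue, 16), (7, Gus, 26, SF, white, 16), (8, Yan, 35, SEA, blue, 1), (8, Yan, 35, SEA, blue, 5), (8, Yan, 35, SEA, gold, 1), (8, Yan, 35, SEA, gold, 5), (8, Yan, 35, SEA, green, 1), (8, Yan, 35, SEA, green, 5), (8, Yan, 35, SEA, grey, 1), (8, Yan, 35, SEA, grey, 5), (8, Yan, 35, SEA, red, 1), (8, Yan, 35, SEA, red, 5)}
Projecting to qty, pid (10 duplicate(s) eliminated): {(1, 35), (16, 26), (5, 35)}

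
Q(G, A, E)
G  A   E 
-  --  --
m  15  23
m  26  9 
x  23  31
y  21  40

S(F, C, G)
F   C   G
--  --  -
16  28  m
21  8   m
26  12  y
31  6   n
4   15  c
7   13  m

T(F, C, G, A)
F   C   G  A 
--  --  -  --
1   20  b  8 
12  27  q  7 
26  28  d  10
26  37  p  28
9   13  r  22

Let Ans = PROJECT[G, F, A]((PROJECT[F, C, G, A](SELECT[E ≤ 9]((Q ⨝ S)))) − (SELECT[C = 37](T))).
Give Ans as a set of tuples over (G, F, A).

{(m, 16, 26), (m, 21, 26), (m, 7, 26)}

Joining Q and S on G yields {(m, 15, 23, 16, 28), (m, 15, 23, 21, 8), (m, 15, 23, 7, 13), (m, 26, 9, 16, 28), (m, 26, 9, 21, 8), (m, 26, 9, 7, 13), (y, 21, 40, 26, 12)}.
σ[E ≤ 9]: keep tuples satisfying E ≤ 9 → {(m, 26, 9, 16, 28), (m, 26, 9, 21, 8), (m, 26, 9, 7, 13)}
π_{F, C, G, A} gives {(16, 28, m, 26), (21, 8, m, 26), (7, 13, m, 26)}.
σ[C = 37]: keep tuples satisfying C = 37 → {(26, 37, p, 28)}
Set difference of the two operands is {(16, 28, m, 26), (21, 8, m, 26), (7, 13, m, 26)}.
π_{G, F, A} gives {(m, 16, 26), (m, 21, 26), (m, 7, 26)}.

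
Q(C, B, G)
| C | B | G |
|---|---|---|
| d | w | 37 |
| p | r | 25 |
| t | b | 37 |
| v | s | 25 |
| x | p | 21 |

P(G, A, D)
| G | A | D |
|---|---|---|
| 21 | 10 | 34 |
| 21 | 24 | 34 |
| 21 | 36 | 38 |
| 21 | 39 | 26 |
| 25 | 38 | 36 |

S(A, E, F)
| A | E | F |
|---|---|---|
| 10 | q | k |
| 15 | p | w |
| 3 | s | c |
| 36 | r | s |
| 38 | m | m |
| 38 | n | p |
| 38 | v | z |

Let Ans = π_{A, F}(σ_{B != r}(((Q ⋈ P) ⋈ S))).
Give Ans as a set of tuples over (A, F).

{(10, k), (36, s), (38, m), (38, p), (38, z)}

Q ⋈ P (natural join on G): {(p, r, 25, 38, 36), (v, s, 25, 38, 36), (x, p, 21, 10, 34), (x, p, 21, 24, 34), (x, p, 21, 36, 38), (x, p, 21, 39, 26)}
(Q ⋈ P) ⋈ S (natural join on A): {(p, r, 25, 38, 36, m, m), (p, r, 25, 38, 36, n, p), (p, r, 25, 38, 36, v, z), (v, s, 25, 38, 36, m, m), (v, s, 25, 38, 36, n, p), (v, s, 25, 38, 36, v, z), (x, p, 21, 10, 34, q, k), (x, p, 21, 36, 38, r, s)}
Apply σ_{B != r}; surviving tuples: {(v, s, 25, 38, 36, m, m), (v, s, 25, 38, 36, n, p), (v, s, 25, 38, 36, v, z), (x, p, 21, 10, 34, q, k), (x, p, 21, 36, 38, r, s)}
Keep only column(s) A, F: {(10, k), (36, s), (38, m), (38, p), (38, z)}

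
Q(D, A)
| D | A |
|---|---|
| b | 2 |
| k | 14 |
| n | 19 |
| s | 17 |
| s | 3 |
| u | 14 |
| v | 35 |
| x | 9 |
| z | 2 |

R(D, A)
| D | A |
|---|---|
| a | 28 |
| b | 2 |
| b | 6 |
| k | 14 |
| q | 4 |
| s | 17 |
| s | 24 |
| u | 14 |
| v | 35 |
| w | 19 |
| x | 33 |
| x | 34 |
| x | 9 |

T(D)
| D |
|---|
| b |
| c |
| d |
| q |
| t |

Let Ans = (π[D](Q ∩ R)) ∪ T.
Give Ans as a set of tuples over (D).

Intersection: {(b, 2), (k, 14), (n, 19), (s, 17), (s, 3), (u, 14), (v, 35), (x, 9), (z, 2)} with {(a, 28), (b, 2), (b, 6), (k, 14), (q, 4), (s, 17), (s, 24), (u, 14), (v, 35), (w, 19), (x, 33), (x, 34), (x, 9)} → {(b, 2), (k, 14), (s, 17), (u, 14), (v, 35), (x, 9)}
Projecting to D: {b, k, s, u, v, x}
Union: {b, k, s, u, v, x} with {b, c, d, q, t} → {b, c, d, k, q, s, t, u, v, x}

{b, c, d, k, q, s, t, u, v, x}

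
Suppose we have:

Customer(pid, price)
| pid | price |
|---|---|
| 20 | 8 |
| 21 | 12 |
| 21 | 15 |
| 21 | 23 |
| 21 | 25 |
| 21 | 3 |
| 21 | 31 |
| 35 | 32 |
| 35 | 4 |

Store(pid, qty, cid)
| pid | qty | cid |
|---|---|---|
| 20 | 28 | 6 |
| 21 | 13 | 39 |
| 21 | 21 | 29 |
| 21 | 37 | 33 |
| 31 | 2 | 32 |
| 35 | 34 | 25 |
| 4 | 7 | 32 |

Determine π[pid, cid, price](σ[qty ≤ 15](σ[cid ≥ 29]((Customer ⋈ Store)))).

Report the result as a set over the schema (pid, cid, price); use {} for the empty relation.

{(21, 39, 12), (21, 39, 15), (21, 39, 23), (21, 39, 25), (21, 39, 3), (21, 39, 31)}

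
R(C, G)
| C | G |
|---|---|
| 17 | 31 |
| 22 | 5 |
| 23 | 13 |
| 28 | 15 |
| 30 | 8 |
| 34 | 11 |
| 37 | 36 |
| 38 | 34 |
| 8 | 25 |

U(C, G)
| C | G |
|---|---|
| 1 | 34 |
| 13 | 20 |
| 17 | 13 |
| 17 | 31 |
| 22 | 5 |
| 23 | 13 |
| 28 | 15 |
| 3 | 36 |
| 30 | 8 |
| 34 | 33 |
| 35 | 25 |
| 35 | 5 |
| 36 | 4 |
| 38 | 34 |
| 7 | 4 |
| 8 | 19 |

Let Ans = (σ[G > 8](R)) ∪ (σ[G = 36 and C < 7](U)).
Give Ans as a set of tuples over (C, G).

σ[G > 8]: keep tuples satisfying G > 8 → {(17, 31), (23, 13), (28, 15), (34, 11), (37, 36), (38, 34), (8, 25)}
σ[G = 36 and C < 7]: keep tuples satisfying G = 36 and C < 7 → {(3, 36)}
Union: {(17, 31), (23, 13), (28, 15), (34, 11), (37, 36), (38, 34), (8, 25)} with {(3, 36)} → {(17, 31), (23, 13), (28, 15), (3, 36), (34, 11), (37, 36), (38, 34), (8, 25)}

{(17, 31), (23, 13), (28, 15), (3, 36), (34, 11), (37, 36), (38, 34), (8, 25)}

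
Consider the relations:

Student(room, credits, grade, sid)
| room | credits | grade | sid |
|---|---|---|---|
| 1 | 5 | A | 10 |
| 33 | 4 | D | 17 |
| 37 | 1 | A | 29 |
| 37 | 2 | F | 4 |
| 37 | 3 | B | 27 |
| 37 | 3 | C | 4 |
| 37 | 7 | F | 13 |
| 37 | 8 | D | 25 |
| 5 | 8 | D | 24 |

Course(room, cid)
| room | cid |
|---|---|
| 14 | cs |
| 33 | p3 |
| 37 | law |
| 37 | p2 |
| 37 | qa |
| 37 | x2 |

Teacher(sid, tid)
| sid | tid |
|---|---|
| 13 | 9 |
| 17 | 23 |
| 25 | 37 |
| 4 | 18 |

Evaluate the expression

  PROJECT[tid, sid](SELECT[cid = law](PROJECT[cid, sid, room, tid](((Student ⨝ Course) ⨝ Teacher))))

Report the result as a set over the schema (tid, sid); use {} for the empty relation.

Student ⋈ Course (natural join on room): {(33, 4, D, 17, p3), (37, 1, A, 29, law), (37, 1, A, 29, p2), (37, 1, A, 29, qa), (37, 1, A, 29, x2), (37, 2, F, 4, law), (37, 2, F, 4, p2), (37, 2, F, 4, qa), (37, 2, F, 4, x2), (37, 3, B, 27, law), (37, 3, B, 27, p2), (37, 3, B, 27, qa), (37, 3, B, 27, x2), (37, 3, C, 4, law), (37, 3, C, 4, p2), (37, 3, C, 4, qa), (37, 3, C, 4, x2), (37, 7, F, 13, law), (37, 7, F, 13, p2), (37, 7, F, 13, qa), (37, 7, F, 13, x2), (37, 8, D, 25, law), (37, 8, D, 25, p2), (37, 8, D, 25, qa), (37, 8, D, 25, x2)}
(Student ⨝ Course) ⋈ Teacher (natural join on sid): {(33, 4, D, 17, p3, 23), (37, 2, F, 4, law, 18), (37, 2, F, 4, p2, 18), (37, 2, F, 4, qa, 18), (37, 2, F, 4, x2, 18), (37, 3, C, 4, law, 18), (37, 3, C, 4, p2, 18), (37, 3, C, 4, qa, 18), (37, 3, C, 4, x2, 18), (37, 7, F, 13, law, 9), (37, 7, F, 13, p2, 9), (37, 7, F, 13, qa, 9), (37, 7, F, 13, x2, 9), (37, 8, D, 25, law, 37), (37, 8, D, 25, p2, 37), (37, 8, D, 25, qa, 37), (37, 8, D, 25, x2, 37)}
Projecting to cid, sid, room, tid (4 duplicate(s) eliminated): {(law, 13, 37, 9), (law, 25, 37, 37), (law, 4, 37, 18), (p2, 13, 37, 9), (p2, 25, 37, 37), (p2, 4, 37, 18), (p3, 17, 33, 23), (qa, 13, 37, 9), (qa, 25, 37, 37), (qa, 4, 37, 18), (x2, 13, 37, 9), (x2, 25, 37, 37), (x2, 4, 37, 18)}
Apply σ_{cid = law}; surviving tuples: {(law, 13, 37, 9), (law, 25, 37, 37), (law, 4, 37, 18)}
Projecting to tid, sid: {(18, 4), (37, 25), (9, 13)}

{(18, 4), (37, 25), (9, 13)}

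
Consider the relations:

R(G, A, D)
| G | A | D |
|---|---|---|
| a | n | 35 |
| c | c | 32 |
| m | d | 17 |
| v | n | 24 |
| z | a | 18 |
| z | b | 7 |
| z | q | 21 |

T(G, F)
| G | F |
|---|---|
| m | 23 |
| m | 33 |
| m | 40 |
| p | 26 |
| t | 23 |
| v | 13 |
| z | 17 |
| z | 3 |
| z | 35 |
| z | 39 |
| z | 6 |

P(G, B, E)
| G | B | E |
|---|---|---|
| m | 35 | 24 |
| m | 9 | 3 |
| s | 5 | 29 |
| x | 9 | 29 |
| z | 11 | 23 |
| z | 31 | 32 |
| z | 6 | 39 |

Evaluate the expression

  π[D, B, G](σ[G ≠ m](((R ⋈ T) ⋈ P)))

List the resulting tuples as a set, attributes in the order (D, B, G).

{(18, 11, z), (18, 31, z), (18, 6, z), (21, 11, z), (21, 31, z), (21, 6, z), (7, 11, z), (7, 31, z), (7, 6, z)}

Joining R and T on G yields {(m, d, 17, 23), (m, d, 17, 33), (m, d, 17, 40), (v, n, 24, 13), (z, a, 18, 17), (z, a, 18, 3), (z, a, 18, 35), (z, a, 18, 39), (z, a, 18, 6), (z, b, 7, 17), (z, b, 7, 3), (z, b, 7, 35), (z, b, 7, 39), (z, b, 7, 6), (z, q, 21, 17), (z, q, 21, 3), (z, q, 21, 35), (z, q, 21, 39), (z, q, 21, 6)}.
Joining (R ⋈ T) and P on G yields {(m, d, 17, 23, 35, 24), (m, d, 17, 23, 9, 3), (m, d, 17, 33, 35, 24), (m, d, 17, 33, 9, 3), (m, d, 17, 40, 35, 24), (m, d, 17, 40, 9, 3), (z, a, 18, 17, 11, 23), (z, a, 18, 17, 31, 32), (z, a, 18, 17, 6, 39), (z, a, 18, 3, 11, 23), (z, a, 18, 3, 31, 32), (z, a, 18, 3, 6, 39), (z, a, 18, 35, 11, 23), (z, a, 18, 35, 31, 32), (z, a, 18, 35, 6, 39), (z, a, 18, 39, 11, 23), (z, a, 18, 39, 31, 32), (z, a, 18, 39, 6, 39), (z, a, 18, 6, 11, 23), (z, a, 18, 6, 31, 32), (z, a, 18, 6, 6, 39), (z, b, 7, 17, 11, 23), (z, b, 7, 17, 31, 32), (z, b, 7, 17, 6, 39), (z, b, 7, 3, 11, 23), (z, b, 7, 3, 31, 32), (z, b, 7, 3, 6, 39), (z, b, 7, 35, 11, 23), (z, b, 7, 35, 31, 32), (z, b, 7, 35, 6, 39), (z, b, 7, 39, 11, 23), (z, b, 7, 39, 31, 32), (z, b, 7, 39, 6, 39), (z, b, 7, 6, 11, 23), (z, b, 7, 6, 31, 32), (z, b, 7, 6, 6, 39), (z, q, 21, 17, 11, 23), (z, q, 21, 17, 31, 32), (z, q, 21, 17, 6, 39), (z, q, 21, 3, 11, 23), (z, q, 21, 3, 31, 32), (z, q, 21, 3, 6, 39), (z, q, 21, 35, 11, 23), (z, q, 21, 35, 31, 32), (z, q, 21, 35, 6, 39), (z, q, 21, 39, 11, 23), (z, q, 21, 39, 31, 32), (z, q, 21, 39, 6, 39), (z, q, 21, 6, 11, 23), (z, q, 21, 6, 31, 32), (z, q, 21, 6, 6, 39)}.
Apply σ_{G ≠ m}; surviving tuples: {(z, a, 18, 17, 11, 23), (z, a, 18, 17, 31, 32), (z, a, 18, 17, 6, 39), (z, a, 18, 3, 11, 23), (z, a, 18, 3, 31, 32), (z, a, 18, 3, 6, 39), (z, a, 18, 35, 11, 23), (z, a, 18, 35, 31, 32), (z, a, 18, 35, 6, 39), (z, a, 18, 39, 11, 23), (z, a, 18, 39, 31, 32), (z, a, 18, 39, 6, 39), (z, a, 18, 6, 11, 23), (z, a, 18, 6, 31, 32), (z, a, 18, 6, 6, 39), (z, b, 7, 17, 11, 23), (z, b, 7, 17, 31, 32), (z, b, 7, 17, 6, 39), (z, b, 7, 3, 11, 23), (z, b, 7, 3, 31, 32), (z, b, 7, 3, 6, 39), (z, b, 7, 35, 11, 23), (z, b, 7, 35, 31, 32), (z, b, 7, 35, 6, 39), (z, b, 7, 39, 11, 23), (z, b, 7, 39, 31, 32), (z, b, 7, 39, 6, 39), (z, b, 7, 6, 11, 23), (z, b, 7, 6, 31, 32), (z, b, 7, 6, 6, 39), (z, q, 21, 17, 11, 23), (z, q, 21, 17, 31, 32), (z, q, 21, 17, 6, 39), (z, q, 21, 3, 11, 23), (z, q, 21, 3, 31, 32), (z, q, 21, 3, 6, 39), (z, q, 21, 35, 11, 23), (z, q, 21, 35, 31, 32), (z, q, 21, 35, 6, 39), (z, q, 21, 39, 11, 23), (z, q, 21, 39, 31, 32), (z, q, 21, 39, 6, 39), (z, q, 21, 6, 11, 23), (z, q, 21, 6, 31, 32), (z, q, 21, 6, 6, 39)}
π_{D, B, G} gives {(18, 11, z), (18, 31, z), (18, 6, z), (21, 11, z), (21, 31, z), (21, 6, z), (7, 11, z), (7, 31, z), (7, 6, z)} (36 duplicate(s) eliminated).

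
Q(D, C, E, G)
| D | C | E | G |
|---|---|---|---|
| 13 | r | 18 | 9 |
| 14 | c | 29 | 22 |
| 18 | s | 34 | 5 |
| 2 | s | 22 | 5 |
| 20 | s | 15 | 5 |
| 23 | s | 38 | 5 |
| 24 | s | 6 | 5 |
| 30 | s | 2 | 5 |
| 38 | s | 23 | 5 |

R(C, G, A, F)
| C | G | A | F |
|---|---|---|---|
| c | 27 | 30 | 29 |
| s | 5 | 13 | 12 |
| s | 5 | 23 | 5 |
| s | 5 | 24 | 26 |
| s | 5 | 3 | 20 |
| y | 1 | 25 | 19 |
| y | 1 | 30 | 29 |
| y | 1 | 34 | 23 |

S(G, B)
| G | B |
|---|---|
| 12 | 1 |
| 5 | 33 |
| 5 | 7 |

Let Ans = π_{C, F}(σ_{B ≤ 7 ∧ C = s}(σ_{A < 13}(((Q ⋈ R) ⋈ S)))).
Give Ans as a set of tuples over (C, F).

{(s, 20)}

Natural join on C, G: {(18, s, 34, 5, 13, 12), (18, s, 34, 5, 23, 5), (18, s, 34, 5, 24, 26), (18, s, 34, 5, 3, 20), (2, s, 22, 5, 13, 12), (2, s, 22, 5, 23, 5), (2, s, 22, 5, 24, 26), (2, s, 22, 5, 3, 20), (20, s, 15, 5, 13, 12), (20, s, 15, 5, 23, 5), (20, s, 15, 5, 24, 26), (20, s, 15, 5, 3, 20), (23, s, 38, 5, 13, 12), (23, s, 38, 5, 23, 5), (23, s, 38, 5, 24, 26), (23, s, 38, 5, 3, 20), (24, s, 6, 5, 13, 12), (24, s, 6, 5, 23, 5), (24, s, 6, 5, 24, 26), (24, s, 6, 5, 3, 20), (30, s, 2, 5, 13, 12), (30, s, 2, 5, 23, 5), (30, s, 2, 5, 24, 26), (30, s, 2, 5, 3, 20), (38, s, 23, 5, 13, 12), (38, s, 23, 5, 23, 5), (38, s, 23, 5, 24, 26), (38, s, 23, 5, 3, 20)}
Natural join on G: {(18, s, 34, 5, 13, 12, 33), (18, s, 34, 5, 13, 12, 7), (18, s, 34, 5, 23, 5, 33), (18, s, 34, 5, 23, 5, 7), (18, s, 34, 5, 24, 26, 33), (18, s, 34, 5, 24, 26, 7), (18, s, 34, 5, 3, 20, 33), (18, s, 34, 5, 3, 20, 7), (2, s, 22, 5, 13, 12, 33), (2, s, 22, 5, 13, 12, 7), (2, s, 22, 5, 23, 5, 33), (2, s, 22, 5, 23, 5, 7), (2, s, 22, 5, 24, 26, 33), (2, s, 22, 5, 24, 26, 7), (2, s, 22, 5, 3, 20, 33), (2, s, 22, 5, 3, 20, 7), (20, s, 15, 5, 13, 12, 33), (20, s, 15, 5, 13, 12, 7), (20, s, 15, 5, 23, 5, 33), (20, s, 15, 5, 23, 5, 7), (20, s, 15, 5, 24, 26, 33), (20, s, 15, 5, 24, 26, 7), (20, s, 15, 5, 3, 20, 33), (20, s, 15, 5, 3, 20, 7), (23, s, 38, 5, 13, 12, 33), (23, s, 38, 5, 13, 12, 7), (23, s, 38, 5, 23, 5, 33), (23, s, 38, 5, 23, 5, 7), (23, s, 38, 5, 24, 26, 33), (23, s, 38, 5, 24, 26, 7), (23, s, 38, 5, 3, 20, 33), (23, s, 38, 5, 3, 20, 7), (24, s, 6, 5, 13, 12, 33), (24, s, 6, 5, 13, 12, 7), (24, s, 6, 5, 23, 5, 33), (24, s, 6, 5, 23, 5, 7), (24, s, 6, 5, 24, 26, 33), (24, s, 6, 5, 24, 26, 7), (24, s, 6, 5, 3, 20, 33), (24, s, 6, 5, 3, 20, 7), (30, s, 2, 5, 13, 12, 33), (30, s, 2, 5, 13, 12, 7), (30, s, 2, 5, 23, 5, 33), (30, s, 2, 5, 23, 5, 7), (30, s, 2, 5, 24, 26, 33), (30, s, 2, 5, 24, 26, 7), (30, s, 2, 5, 3, 20, 33), (30, s, 2, 5, 3, 20, 7), (38, s, 23, 5, 13, 12, 33), (38, s, 23, 5, 13, 12, 7), (38, s, 23, 5, 23, 5, 33), (38, s, 23, 5, 23, 5, 7), (38, s, 23, 5, 24, 26, 33), (38, s, 23, 5, 24, 26, 7), (38, s, 23, 5, 3, 20, 33), (38, s, 23, 5, 3, 20, 7)}
Selection A < 13: {(18, s, 34, 5, 3, 20, 33), (18, s, 34, 5, 3, 20, 7), (2, s, 22, 5, 3, 20, 33), (2, s, 22, 5, 3, 20, 7), (20, s, 15, 5, 3, 20, 33), (20, s, 15, 5, 3, 20, 7), (23, s, 38, 5, 3, 20, 33), (23, s, 38, 5, 3, 20, 7), (24, s, 6, 5, 3, 20, 33), (24, s, 6, 5, 3, 20, 7), (30, s, 2, 5, 3, 20, 33), (30, s, 2, 5, 3, 20, 7), (38, s, 23, 5, 3, 20, 33), (38, s, 23, 5, 3, 20, 7)}
Selection B ≤ 7 ∧ C = s: {(18, s, 34, 5, 3, 20, 7), (2, s, 22, 5, 3, 20, 7), (20, s, 15, 5, 3, 20, 7), (23, s, 38, 5, 3, 20, 7), (24, s, 6, 5, 3, 20, 7), (30, s, 2, 5, 3, 20, 7), (38, s, 23, 5, 3, 20, 7)}
π_{C, F} gives {(s, 20)} (6 duplicate(s) eliminated).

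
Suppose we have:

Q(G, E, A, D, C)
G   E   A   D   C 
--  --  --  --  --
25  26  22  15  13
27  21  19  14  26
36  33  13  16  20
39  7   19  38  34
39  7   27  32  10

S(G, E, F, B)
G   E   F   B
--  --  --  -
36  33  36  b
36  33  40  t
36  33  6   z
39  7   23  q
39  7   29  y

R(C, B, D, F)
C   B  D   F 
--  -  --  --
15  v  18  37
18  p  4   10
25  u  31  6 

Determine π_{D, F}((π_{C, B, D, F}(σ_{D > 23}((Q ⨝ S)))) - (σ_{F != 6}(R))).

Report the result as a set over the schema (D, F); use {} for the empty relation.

{(32, 23), (32, 29), (38, 23), (38, 29)}

Q ⋈ S (natural join on G, E): {(36, 33, 13, 16, 20, 36, b), (36, 33, 13, 16, 20, 40, t), (36, 33, 13, 16, 20, 6, z), (39, 7, 19, 38, 34, 23, q), (39, 7, 19, 38, 34, 29, y), (39, 7, 27, 32, 10, 23, q), (39, 7, 27, 32, 10, 29, y)}
Selection D > 23: {(39, 7, 19, 38, 34, 23, q), (39, 7, 19, 38, 34, 29, y), (39, 7, 27, 32, 10, 23, q), (39, 7, 27, 32, 10, 29, y)}
π_{C, B, D, F} gives {(10, q, 32, 23), (10, y, 32, 29), (34, q, 38, 23), (34, y, 38, 29)}.
Selection F != 6: {(15, v, 18, 37), (18, p, 4, 10)}
Taking the difference: {(10, q, 32, 23), (10, y, 32, 29), (34, q, 38, 23), (34, y, 38, 29)}
π_{D, F} gives {(32, 23), (32, 29), (38, 23), (38, 29)}.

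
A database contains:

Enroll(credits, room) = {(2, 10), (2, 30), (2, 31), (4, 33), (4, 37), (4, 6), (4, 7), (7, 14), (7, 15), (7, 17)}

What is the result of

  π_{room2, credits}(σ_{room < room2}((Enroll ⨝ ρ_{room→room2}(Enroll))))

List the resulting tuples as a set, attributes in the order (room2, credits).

ρ[room→room2]: schema becomes (credits, room2); tuples unchanged.
Joining Enroll and ρ_{room→room2}(Enroll) on credits yields {(2, 10, 10), (2, 10, 30), (2, 10, 31), (2, 30, 10), (2, 30, 30), (2, 30, 31), (2, 31, 10), (2, 31, 30), (2, 31, 31), (4, 33, 33), (4, 33, 37), (4, 33, 6), (4, 33, 7), (4, 37, 33), (4, 37, 37), (4, 37, 6), (4, 37, 7), (4, 6, 33), (4, 6, 37), (4, 6, 6), (4, 6, 7), (4, 7, 33), (4, 7, 37), (4, 7, 6), (4, 7, 7), (7, 14, 14), (7, 14, 15), (7, 14, 17), (7, 15, 14), (7, 15, 15), (7, 15, 17), (7, 17, 14), (7, 17, 15), (7, 17, 17)}.
Filtering on room < room2 leaves {(2, 10, 30), (2, 10, 31), (2, 30, 31), (4, 33, 37), (4, 6, 33), (4, 6, 37), (4, 6, 7), (4, 7, 33), (4, 7, 37), (7, 14, 15), (7, 14, 17), (7, 15, 17)}.
π[room2, credits]: project onto (room2, credits) (5 duplicate(s) eliminated) → {(15, 7), (17, 7), (30, 2), (31, 2), (33, 4), (37, 4), (7, 4)}

{(15, 7), (17, 7), (30, 2), (31, 2), (33, 4), (37, 4), (7, 4)}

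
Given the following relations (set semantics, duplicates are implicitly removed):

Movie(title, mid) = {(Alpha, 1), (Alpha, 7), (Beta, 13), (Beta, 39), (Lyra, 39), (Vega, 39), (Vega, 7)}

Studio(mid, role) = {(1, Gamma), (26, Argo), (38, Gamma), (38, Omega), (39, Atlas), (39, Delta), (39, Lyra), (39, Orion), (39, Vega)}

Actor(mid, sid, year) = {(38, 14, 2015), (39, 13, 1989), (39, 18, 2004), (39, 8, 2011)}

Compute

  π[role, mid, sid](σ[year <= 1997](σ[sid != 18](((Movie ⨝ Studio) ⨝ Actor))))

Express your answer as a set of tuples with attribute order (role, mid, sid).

Movie ⋈ Studio (natural join on mid): {(Alpha, 1, Gamma), (Beta, 39, Atlas), (Beta, 39, Delta), (Beta, 39, Lyra), (Beta, 39, Orion), (Beta, 39, Vega), (Lyra, 39, Atlas), (Lyra, 39, Delta), (Lyra, 39, Lyra), (Lyra, 39, Orion), (Lyra, 39, Vega), (Vega, 39, Atlas), (Vega, 39, Delta), (Vega, 39, Lyra), (Vega, 39, Orion), (Vega, 39, Vega)}
(Movie ⨝ Studio) ⋈ Actor (natural join on mid): {(Beta, 39, Atlas, 13, 1989), (Beta, 39, Atlas, 18, 2004), (Beta, 39, Atlas, 8, 2011), (Beta, 39, Delta, 13, 1989), (Beta, 39, Delta, 18, 2004), (Beta, 39, Delta, 8, 2011), (Beta, 39, Lyra, 13, 1989), (Beta, 39, Lyra, 18, 2004), (Beta, 39, Lyra, 8, 2011), (Beta, 39, Orion, 13, 1989), (Beta, 39, Orion, 18, 2004), (Beta, 39, Orion, 8, 2011), (Beta, 39, Vega, 13, 1989), (Beta, 39, Vega, 18, 2004), (Beta, 39, Vega, 8, 2011), (Lyra, 39, Atlas, 13, 1989), (Lyra, 39, Atlas, 18, 2004), (Lyra, 39, Atlas, 8, 2011), (Lyra, 39, Delta, 13, 1989), (Lyra, 39, Delta, 18, 2004), (Lyra, 39, Delta, 8, 2011), (Lyra, 39, Lyra, 13, 1989), (Lyra, 39, Lyra, 18, 2004), (Lyra, 39, Lyra, 8, 2011), (Lyra, 39, Orion, 13, 1989), (Lyra, 39, Orion, 18, 2004), (Lyra, 39, Orion, 8, 2011), (Lyra, 39, Vega, 13, 1989), (Lyra, 39, Vega, 18, 2004), (Lyra, 39, Vega, 8, 2011), (Vega, 39, Atlas, 13, 1989), (Vega, 39, Atlas, 18, 2004), (Vega, 39, Atlas, 8, 2011), (Vega, 39, Delta, 13, 1989), (Vega, 39, Delta, 18, 2004), (Vega, 39, Delta, 8, 2011), (Vega, 39, Lyra, 13, 1989), (Vega, 39, Lyra, 18, 2004), (Vega, 39, Lyra, 8, 2011), (Vega, 39, Orion, 13, 1989), (Vega, 39, Orion, 18, 2004), (Vega, 39, Orion, 8, 2011), (Vega, 39, Vega, 13, 1989), (Vega, 39, Vega, 18, 2004), (Vega, 39, Vega, 8, 2011)}
Apply σ_{sid != 18}; surviving tuples: {(Beta, 39, Atlas, 13, 1989), (Beta, 39, Atlas, 8, 2011), (Beta, 39, Delta, 13, 1989), (Beta, 39, Delta, 8, 2011), (Beta, 39, Lyra, 13, 1989), (Beta, 39, Lyra, 8, 2011), (Beta, 39, Orion, 13, 1989), (Beta, 39, Orion, 8, 2011), (Beta, 39, Vega, 13, 1989), (Beta, 39, Vega, 8, 2011), (Lyra, 39, Atlas, 13, 1989), (Lyra, 39, Atlas, 8, 2011), (Lyra, 39, Delta, 13, 1989), (Lyra, 39, Delta, 8, 2011), (Lyra, 39, Lyra, 13, 1989), (Lyra, 39, Lyra, 8, 2011), (Lyra, 39, Orion, 13, 1989), (Lyra, 39, Orion, 8, 2011), (Lyra, 39, Vega, 13, 1989), (Lyra, 39, Vega, 8, 2011), (Vega, 39, Atlas, 13, 1989), (Vega, 39, Atlas, 8, 2011), (Vega, 39, Delta, 13, 1989), (Vega, 39, Delta, 8, 2011), (Vega, 39, Lyra, 13, 1989), (Vega, 39, Lyra, 8, 2011), (Vega, 39, Orion, 13, 1989), (Vega, 39, Orion, 8, 2011), (Vega, 39, Vega, 13, 1989), (Vega, 39, Vega, 8, 2011)}
Apply σ_{year <= 1997}; surviving tuples: {(Beta, 39, Atlas, 13, 1989), (Beta, 39, Delta, 13, 1989), (Beta, 39, Lyra, 13, 1989), (Beta, 39, Orion, 13, 1989), (Beta, 39, Vega, 13, 1989), (Lyra, 39, Atlas, 13, 1989), (Lyra, 39, Delta, 13, 1989), (Lyra, 39, Lyra, 13, 1989), (Lyra, 39, Orion, 13, 1989), (Lyra, 39, Vega, 13, 1989), (Vega, 39, Atlas, 13, 1989), (Vega, 39, Delta, 13, 1989), (Vega, 39, Lyra, 13, 1989), (Vega, 39, Orion, 13, 1989), (Vega, 39, Vega, 13, 1989)}
Projecting to role, mid, sid (10 duplicate(s) eliminated): {(Atlas, 39, 13), (Delta, 39, 13), (Lyra, 39, 13), (Orion, 39, 13), (Vega, 39, 13)}

{(Atlas, 39, 13), (Delta, 39, 13), (Lyra, 39, 13), (Orion, 39, 13), (Vega, 39, 13)}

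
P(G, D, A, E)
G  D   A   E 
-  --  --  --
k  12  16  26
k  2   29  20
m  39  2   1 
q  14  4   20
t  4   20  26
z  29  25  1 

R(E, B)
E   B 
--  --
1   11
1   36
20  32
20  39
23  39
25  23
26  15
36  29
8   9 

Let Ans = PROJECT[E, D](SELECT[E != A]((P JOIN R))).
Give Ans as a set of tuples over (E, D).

{(1, 29), (1, 39), (20, 14), (20, 2), (26, 12), (26, 4)}

Joining P and R on E yields {(k, 12, 16, 26, 15), (k, 2, 29, 20, 32), (k, 2, 29, 20, 39), (m, 39, 2, 1, 11), (m, 39, 2, 1, 36), (q, 14, 4, 20, 32), (q, 14, 4, 20, 39), (t, 4, 20, 26, 15), (z, 29, 25, 1, 11), (z, 29, 25, 1, 36)}.
Selection E != A: {(k, 12, 16, 26, 15), (k, 2, 29, 20, 32), (k, 2, 29, 20, 39), (m, 39, 2, 1, 11), (m, 39, 2, 1, 36), (q, 14, 4, 20, 32), (q, 14, 4, 20, 39), (t, 4, 20, 26, 15), (z, 29, 25, 1, 11), (z, 29, 25, 1, 36)}
Projecting to E, D (4 duplicate(s) eliminated): {(1, 29), (1, 39), (20, 14), (20, 2), (26, 12), (26, 4)}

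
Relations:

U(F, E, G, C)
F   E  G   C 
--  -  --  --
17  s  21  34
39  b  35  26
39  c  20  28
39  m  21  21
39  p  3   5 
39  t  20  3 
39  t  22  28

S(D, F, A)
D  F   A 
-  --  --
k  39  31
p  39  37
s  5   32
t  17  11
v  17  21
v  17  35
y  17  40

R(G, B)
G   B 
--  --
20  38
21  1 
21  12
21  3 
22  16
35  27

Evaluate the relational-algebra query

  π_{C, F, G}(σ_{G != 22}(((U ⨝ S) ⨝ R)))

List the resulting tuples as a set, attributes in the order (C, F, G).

Natural join on F: {(17, s, 21, 34, t, 11), (17, s, 21, 34, v, 21), (17, s, 21, 34, v, 35), (17, s, 21, 34, y, 40), (39, b, 35, 26, k, 31), (39, b, 35, 26, p, 37), (39, c, 20, 28, k, 31), (39, c, 20, 28, p, 37), (39, m, 21, 21, k, 31), (39, m, 21, 21, p, 37), (39, p, 3, 5, k, 31), (39, p, 3, 5, p, 37), (39, t, 20, 3, k, 31), (39, t, 20, 3, p, 37), (39, t, 22, 28, k, 31), (39, t, 22, 28, p, 37)}
Natural join on G: {(17, s, 21, 34, t, 11, 1), (17, s, 21, 34, t, 11, 12), (17, s, 21, 34, t, 11, 3), (17, s, 21, 34, v, 21, 1), (17, s, 21, 34, v, 21, 12), (17, s, 21, 34, v, 21, 3), (17, s, 21, 34, v, 35, 1), (17, s, 21, 34, v, 35, 12), (17, s, 21, 34, v, 35, 3), (17, s, 21, 34, y, 40, 1), (17, s, 21, 34, y, 40, 12), (17, s, 21, 34, y, 40, 3), (39, b, 35, 26, k, 31, 27), (39, b, 35, 26, p, 37, 27), (39, c, 20, 28, k, 31, 38), (39, c, 20, 28, p, 37, 38), (39, m, 21, 21, k, 31, 1), (39, m, 21, 21, k, 31, 12), (39, m, 21, 21, k, 31, 3), (39, m, 21, 21, p, 37, 1), (39, m, 21, 21, p, 37, 12), (39, m, 21, 21, p, 37, 3), (39, t, 20, 3, k, 31, 38), (39, t, 20, 3, p, 37, 38), (39, t, 22, 28, k, 31, 16), (39, t, 22, 28, p, 37, 16)}
Filtering on G != 22 leaves {(17, s, 21, 34, t, 11, 1), (17, s, 21, 34, t, 11, 12), (17, s, 21, 34, t, 11, 3), (17, s, 21, 34, v, 21, 1), (17, s, 21, 34, v, 21, 12), (17, s, 21, 34, v, 21, 3), (17, s, 21, 34, v, 35, 1), (17, s, 21, 34, v, 35, 12), (17, s, 21, 34, v, 35, 3), (17, s, 21, 34, y, 40, 1), (17, s, 21, 34, y, 40, 12), (17, s, 21, 34, y, 40, 3), (39, b, 35, 26, k, 31, 27), (39, b, 35, 26, p, 37, 27), (39, c, 20, 28, k, 31, 38), (39, c, 20, 28, p, 37, 38), (39, m, 21, 21, k, 31, 1), (39, m, 21, 21, k, 31, 12), (39, m, 21, 21, k, 31, 3), (39, m, 21, 21, p, 37, 1), (39, m, 21, 21, p, 37, 12), (39, m, 21, 21, p, 37, 3), (39, t, 20, 3, k, 31, 38), (39, t, 20, 3, p, 37, 38)}.
Keep only column(s) C, F, G (19 duplicate(s) eliminated): {(21, 39, 21), (26, 39, 35), (28, 39, 20), (3, 39, 20), (34, 17, 21)}

{(21, 39, 21), (26, 39, 35), (28, 39, 20), (3, 39, 20), (34, 17, 21)}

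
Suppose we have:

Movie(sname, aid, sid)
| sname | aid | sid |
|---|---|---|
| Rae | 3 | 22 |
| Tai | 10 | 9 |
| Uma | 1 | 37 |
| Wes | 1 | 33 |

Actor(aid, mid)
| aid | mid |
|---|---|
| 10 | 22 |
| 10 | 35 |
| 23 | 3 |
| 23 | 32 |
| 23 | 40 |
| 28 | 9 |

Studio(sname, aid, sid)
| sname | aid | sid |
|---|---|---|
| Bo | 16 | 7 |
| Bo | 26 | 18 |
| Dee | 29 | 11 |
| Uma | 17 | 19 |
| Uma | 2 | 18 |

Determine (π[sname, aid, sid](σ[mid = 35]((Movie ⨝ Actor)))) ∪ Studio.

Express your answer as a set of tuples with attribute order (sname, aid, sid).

{(Bo, 16, 7), (Bo, 26, 18), (Dee, 29, 11), (Tai, 10, 9), (Uma, 17, 19), (Uma, 2, 18)}

Movie ⋈ Actor (natural join on aid): {(Tai, 10, 9, 22), (Tai, 10, 9, 35)}
Filtering on mid = 35 leaves {(Tai, 10, 9, 35)}.
π[sname, aid, sid]: project onto (sname, aid, sid) → {(Tai, 10, 9)}
Union: {(Tai, 10, 9)} with {(Bo, 16, 7), (Bo, 26, 18), (Dee, 29, 11), (Uma, 17, 19), (Uma, 2, 18)} → {(Bo, 16, 7), (Bo, 26, 18), (Dee, 29, 11), (Tai, 10, 9), (Uma, 17, 19), (Uma, 2, 18)}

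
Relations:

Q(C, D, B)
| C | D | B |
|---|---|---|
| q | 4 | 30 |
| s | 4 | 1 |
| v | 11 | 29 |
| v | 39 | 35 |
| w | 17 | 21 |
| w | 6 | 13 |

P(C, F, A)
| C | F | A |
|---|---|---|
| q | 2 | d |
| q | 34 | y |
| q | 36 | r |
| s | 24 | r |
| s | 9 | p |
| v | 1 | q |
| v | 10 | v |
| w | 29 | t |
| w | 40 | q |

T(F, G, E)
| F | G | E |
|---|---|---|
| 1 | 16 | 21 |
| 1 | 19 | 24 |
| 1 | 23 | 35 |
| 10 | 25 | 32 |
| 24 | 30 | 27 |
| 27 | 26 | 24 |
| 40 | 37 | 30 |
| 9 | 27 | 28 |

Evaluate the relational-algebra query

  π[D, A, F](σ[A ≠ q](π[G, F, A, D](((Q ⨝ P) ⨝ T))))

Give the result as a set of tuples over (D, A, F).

{(11, v, 10), (39, v, 10), (4, p, 9), (4, r, 24)}

Q ⋈ P (natural join on C): {(q, 4, 30, 2, d), (q, 4, 30, 34, y), (q, 4, 30, 36, r), (s, 4, 1, 24, r), (s, 4, 1, 9, p), (v, 11, 29, 1, q), (v, 11, 29, 10, v), (v, 39, 35, 1, q), (v, 39, 35, 10, v), (w, 17, 21, 29, t), (w, 17, 21, 40, q), (w, 6, 13, 29, t), (w, 6, 13, 40, q)}
(Q ⨝ P) ⋈ T (natural join on F): {(s, 4, 1, 24, r, 30, 27), (s, 4, 1, 9, p, 27, 28), (v, 11, 29, 1, q, 16, 21), (v, 11, 29, 1, q, 19, 24), (v, 11, 29, 1, q, 23, 35), (v, 11, 29, 10, v, 25, 32), (v, 39, 35, 1, q, 16, 21), (v, 39, 35, 1, q, 19, 24), (v, 39, 35, 1, q, 23, 35), (v, 39, 35, 10, v, 25, 32), (w, 17, 21, 40, q, 37, 30), (w, 6, 13, 40, q, 37, 30)}
π[G, F, A, D]: project onto (G, F, A, D) → {(16, 1, q, 11), (16, 1, q, 39), (19, 1, q, 11), (19, 1, q, 39), (23, 1, q, 11), (23, 1, q, 39), (25, 10, v, 11), (25, 10, v, 39), (27, 9, p, 4), (30, 24, r, 4), (37, 40, q, 17), (37, 40, q, 6)}
Apply σ_{A ≠ q}; surviving tuples: {(25, 10, v, 11), (25, 10, v, 39), (27, 9, p, 4), (30, 24, r, 4)}
π[D, A, F]: project onto (D, A, F) → {(11, v, 10), (39, v, 10), (4, p, 9), (4, r, 24)}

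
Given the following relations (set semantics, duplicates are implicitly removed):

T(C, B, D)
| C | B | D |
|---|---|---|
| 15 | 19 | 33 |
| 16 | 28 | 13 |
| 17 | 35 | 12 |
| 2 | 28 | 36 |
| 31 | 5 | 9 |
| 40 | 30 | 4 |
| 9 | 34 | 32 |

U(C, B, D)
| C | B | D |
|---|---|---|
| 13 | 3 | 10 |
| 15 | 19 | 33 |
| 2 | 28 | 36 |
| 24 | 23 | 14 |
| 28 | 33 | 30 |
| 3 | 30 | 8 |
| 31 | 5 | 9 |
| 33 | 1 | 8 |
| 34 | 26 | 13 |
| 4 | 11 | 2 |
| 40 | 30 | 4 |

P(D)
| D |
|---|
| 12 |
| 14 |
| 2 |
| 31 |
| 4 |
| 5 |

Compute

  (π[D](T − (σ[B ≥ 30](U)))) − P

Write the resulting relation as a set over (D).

Filtering on B ≥ 30 leaves {(28, 33, 30), (3, 30, 8), (40, 30, 4)}.
Taking the difference: {(15, 19, 33), (16, 28, 13), (17, 35, 12), (2, 28, 36), (31, 5, 9), (9, 34, 32)}
π[D]: project onto (D) → {12, 13, 32, 33, 36, 9}
Taking the difference: {13, 32, 33, 36, 9}

{13, 32, 33, 36, 9}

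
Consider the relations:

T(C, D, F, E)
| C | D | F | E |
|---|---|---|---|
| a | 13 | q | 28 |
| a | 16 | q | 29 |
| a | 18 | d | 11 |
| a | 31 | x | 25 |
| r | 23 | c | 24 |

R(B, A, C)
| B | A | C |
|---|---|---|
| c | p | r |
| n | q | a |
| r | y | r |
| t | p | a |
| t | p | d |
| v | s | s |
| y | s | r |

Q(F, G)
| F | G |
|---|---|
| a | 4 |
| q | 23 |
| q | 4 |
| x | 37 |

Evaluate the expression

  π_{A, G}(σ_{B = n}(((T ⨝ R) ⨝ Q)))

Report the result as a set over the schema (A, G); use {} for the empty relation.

{(q, 23), (q, 37), (q, 4)}

T ⋈ R (natural join on C): {(a, 13, q, 28, n, q), (a, 13, q, 28, t, p), (a, 16, q, 29, n, q), (a, 16, q, 29, t, p), (a, 18, d, 11, n, q), (a, 18, d, 11, t, p), (a, 31, x, 25, n, q), (a, 31, x, 25, t, p), (r, 23, c, 24, c, p), (r, 23, c, 24, r, y), (r, 23, c, 24, y, s)}
(T ⨝ R) ⋈ Q (natural join on F): {(a, 13, q, 28, n, q, 23), (a, 13, q, 28, n, q, 4), (a, 13, q, 28, t, p, 23), (a, 13, q, 28, t, p, 4), (a, 16, q, 29, n, q, 23), (a, 16, q, 29, n, q, 4), (a, 16, q, 29, t, p, 23), (a, 16, q, 29, t, p, 4), (a, 31, x, 25, n, q, 37), (a, 31, x, 25, t, p, 37)}
Filtering on B = n leaves {(a, 13, q, 28, n, q, 23), (a, 13, q, 28, n, q, 4), (a, 16, q, 29, n, q, 23), (a, 16, q, 29, n, q, 4), (a, 31, x, 25, n, q, 37)}.
Projecting to A, G (2 duplicate(s) eliminated): {(q, 23), (q, 37), (q, 4)}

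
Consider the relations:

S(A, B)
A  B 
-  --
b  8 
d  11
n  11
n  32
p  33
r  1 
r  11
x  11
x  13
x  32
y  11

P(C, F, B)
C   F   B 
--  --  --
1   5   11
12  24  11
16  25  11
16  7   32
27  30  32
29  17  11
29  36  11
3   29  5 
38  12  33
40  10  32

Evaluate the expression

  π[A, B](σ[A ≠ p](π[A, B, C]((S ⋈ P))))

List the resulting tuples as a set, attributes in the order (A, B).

{(d, 11), (n, 11), (n, 32), (r, 11), (x, 11), (x, 32), (y, 11)}

S ⋈ P (natural join on B): {(d, 11, 1, 5), (d, 11, 12, 24), (d, 11, 16, 25), (d, 11, 29, 17), (d, 11, 29, 36), (n, 11, 1, 5), (n, 11, 12, 24), (n, 11, 16, 25), (n, 11, 29, 17), (n, 11, 29, 36), (n, 32, 16, 7), (n, 32, 27, 30), (n, 32, 40, 10), (p, 33, 38, 12), (r, 11, 1, 5), (r, 11, 12, 24), (r, 11, 16, 25), (r, 11, 29, 17), (r, 11, 29, 36), (x, 11, 1, 5), (x, 11, 12, 24), (x, 11, 16, 25), (x, 11, 29, 17), (x, 11, 29, 36), (x, 32, 16, 7), (x, 32, 27, 30), (x, 32, 40, 10), (y, 11, 1, 5), (y, 11, 12, 24), (y, 11, 16, 25), (y, 11, 29, 17), (y, 11, 29, 36)}
Keep only column(s) A, B, C (5 duplicate(s) eliminated): {(d, 11, 1), (d, 11, 12), (d, 11, 16), (d, 11, 29), (n, 11, 1), (n, 11, 12), (n, 11, 16), (n, 11, 29), (n, 32, 16), (n, 32, 27), (n, 32, 40), (p, 33, 38), (r, 11, 1), (r, 11, 12), (r, 11, 16), (r, 11, 29), (x, 11, 1), (x, 11, 12), (x, 11, 16), (x, 11, 29), (x, 32, 16), (x, 32, 27), (x, 32, 40), (y, 11, 1), (y, 11, 12), (y, 11, 16), (y, 11, 29)}
Apply σ_{A ≠ p}; surviving tuples: {(d, 11, 1), (d, 11, 12), (d, 11, 16), (d, 11, 29), (n, 11, 1), (n, 11, 12), (n, 11, 16), (n, 11, 29), (n, 32, 16), (n, 32, 27), (n, 32, 40), (r, 11, 1), (r, 11, 12), (r, 11, 16), (r, 11, 29), (x, 11, 1), (x, 11, 12), (x, 11, 16), (x, 11, 29), (x, 32, 16), (x, 32, 27), (x, 32, 40), (y, 11, 1), (y, 11, 12), (y, 11, 16), (y, 11, 29)}
Keep only column(s) A, B (19 duplicate(s) eliminated): {(d, 11), (n, 11), (n, 32), (r, 11), (x, 11), (x, 32), (y, 11)}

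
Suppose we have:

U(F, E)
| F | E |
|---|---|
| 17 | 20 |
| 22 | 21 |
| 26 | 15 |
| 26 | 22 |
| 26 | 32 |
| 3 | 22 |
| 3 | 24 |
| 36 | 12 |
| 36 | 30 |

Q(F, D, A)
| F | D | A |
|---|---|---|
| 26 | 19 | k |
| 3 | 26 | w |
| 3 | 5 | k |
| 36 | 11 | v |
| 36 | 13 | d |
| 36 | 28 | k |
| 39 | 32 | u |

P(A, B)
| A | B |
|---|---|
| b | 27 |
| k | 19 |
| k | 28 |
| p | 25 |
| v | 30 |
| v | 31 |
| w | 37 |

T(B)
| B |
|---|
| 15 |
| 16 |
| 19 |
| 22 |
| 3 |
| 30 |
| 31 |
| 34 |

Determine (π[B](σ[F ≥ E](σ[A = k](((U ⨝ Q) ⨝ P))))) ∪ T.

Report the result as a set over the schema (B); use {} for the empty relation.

Joining U and Q on F yields {(26, 15, 19, k), (26, 22, 19, k), (26, 32, 19, k), (3, 22, 26, w), (3, 22, 5, k), (3, 24, 26, w), (3, 24, 5, k), (36, 12, 11, v), (36, 12, 13, d), (36, 12, 28, k), (36, 30, 11, v), (36, 30, 13, d), (36, 30, 28, k)}.
Joining (U ⨝ Q) and P on A yields {(26, 15, 19, k, 19), (26, 15, 19, k, 28), (26, 22, 19, k, 19), (26, 22, 19, k, 28), (26, 32, 19, k, 19), (26, 32, 19, k, 28), (3, 22, 26, w, 37), (3, 22, 5, k, 19), (3, 22, 5, k, 28), (3, 24, 26, w, 37), (3, 24, 5, k, 19), (3, 24, 5, k, 28), (36, 12, 11, v, 30), (36, 12, 11, v, 31), (36, 12, 28, k, 19), (36, 12, 28, k, 28), (36, 30, 11, v, 30), (36, 30, 11, v, 31), (36, 30, 28, k, 19), (36, 30, 28, k, 28)}.
Selection A = k: {(26, 15, 19, k, 19), (26, 15, 19, k, 28), (26, 22, 19, k, 19), (26, 22, 19, k, 28), (26, 32, 19, k, 19), (26, 32, 19, k, 28), (3, 22, 5, k, 19), (3, 22, 5, k, 28), (3, 24, 5, k, 19), (3, 24, 5, k, 28), (36, 12, 28, k, 19), (36, 12, 28, k, 28), (36, 30, 28, k, 19), (36, 30, 28, k, 28)}
Selection F ≥ E: {(26, 15, 19, k, 19), (26, 15, 19, k, 28), (26, 22, 19, k, 19), (26, 22, 19, k, 28), (36, 12, 28, k, 19), (36, 12, 28, k, 28), (36, 30, 28, k, 19), (36, 30, 28, k, 28)}
Keep only column(s) B (6 duplicate(s) eliminated): {19, 28}
Union: {19, 28} with {15, 16, 19, 22, 3, 30, 31, 34} → {15, 16, 19, 22, 28, 3, 30, 31, 34}

{15, 16, 19, 22, 28, 3, 30, 31, 34}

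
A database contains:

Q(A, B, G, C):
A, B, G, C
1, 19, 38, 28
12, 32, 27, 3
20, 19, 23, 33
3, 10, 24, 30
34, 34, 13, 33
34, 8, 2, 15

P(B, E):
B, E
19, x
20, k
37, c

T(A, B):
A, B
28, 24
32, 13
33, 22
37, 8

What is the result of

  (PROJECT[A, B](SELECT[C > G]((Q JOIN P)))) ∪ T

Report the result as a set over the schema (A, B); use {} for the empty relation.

{(20, 19), (28, 24), (32, 13), (33, 22), (37, 8)}

Natural join on B: {(1, 19, 38, 28, x), (20, 19, 23, 33, x)}
Filtering on C > G leaves {(20, 19, 23, 33, x)}.
π_{A, B} gives {(20, 19)}.
Taking the union: {(20, 19), (28, 24), (32, 13), (33, 22), (37, 8)}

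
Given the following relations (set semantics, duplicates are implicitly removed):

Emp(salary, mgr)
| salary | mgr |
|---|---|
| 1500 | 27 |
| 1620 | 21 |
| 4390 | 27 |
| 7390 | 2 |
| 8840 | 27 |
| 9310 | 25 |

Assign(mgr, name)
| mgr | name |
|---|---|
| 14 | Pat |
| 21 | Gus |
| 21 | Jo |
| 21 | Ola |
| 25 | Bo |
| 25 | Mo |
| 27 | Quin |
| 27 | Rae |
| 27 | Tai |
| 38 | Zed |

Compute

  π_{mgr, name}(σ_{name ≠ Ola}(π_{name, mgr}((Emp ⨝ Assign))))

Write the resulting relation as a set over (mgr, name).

Joining Emp and Assign on mgr yields {(1500, 27, Quin), (1500, 27, Rae), (1500, 27, Tai), (1620, 21, Gus), (1620, 21, Jo), (1620, 21, Ola), (4390, 27, Quin), (4390, 27, Rae), (4390, 27, Tai), (8840, 27, Quin), (8840, 27, Rae), (8840, 27, Tai), (9310, 25, Bo), (9310, 25, Mo)}.
π[name, mgr]: project onto (name, mgr) (6 duplicate(s) eliminated) → {(Bo, 25), (Gus, 21), (Jo, 21), (Mo, 25), (Ola, 21), (Quin, 27), (Rae, 27), (Tai, 27)}
Filtering on name ≠ Ola leaves {(Bo, 25), (Gus, 21), (Jo, 21), (Mo, 25), (Quin, 27), (Rae, 27), (Tai, 27)}.
π[mgr, name]: project onto (mgr, name) → {(21, Gus), (21, Jo), (25, Bo), (25, Mo), (27, Quin), (27, Rae), (27, Tai)}

{(21, Gus), (21, Jo), (25, Bo), (25, Mo), (27, Quin), (27, Rae), (27, Tai)}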